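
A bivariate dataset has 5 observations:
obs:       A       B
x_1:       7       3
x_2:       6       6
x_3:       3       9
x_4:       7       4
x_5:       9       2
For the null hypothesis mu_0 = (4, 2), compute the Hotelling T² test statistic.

Step 1 — sample mean vector:
  mean(A) = (7 + 6 + 3 + 7 + 9) / 5 = 32/5 = 6.4
  mean(B) = (3 + 6 + 9 + 4 + 2) / 5 = 24/5 = 4.8
  x̄ = (6.4, 4.8),  deviation x̄ - mu_0 = (6.4, 4.8) - (4, 2) = (2.4, 2.8).

Step 2 — sample covariance matrix, S[i,j] = (1/(n-1)) · Σ_k (x_{k,i} - mean_i) · (x_{k,j} - mean_j), divisor n-1 = 4:
  S[A,A] = ((0.6)·(0.6) + (-0.4)·(-0.4) + (-3.4)·(-3.4) + (0.6)·(0.6) + (2.6)·(2.6)) / 4 = 19.2/4 = 4.8
  S[A,B] = ((0.6)·(-1.8) + (-0.4)·(1.2) + (-3.4)·(4.2) + (0.6)·(-0.8) + (2.6)·(-2.8)) / 4 = -23.6/4 = -5.9
  S[B,B] = ((-1.8)·(-1.8) + (1.2)·(1.2) + (4.2)·(4.2) + (-0.8)·(-0.8) + (-2.8)·(-2.8)) / 4 = 30.8/4 = 7.7
  S = [[4.8, -5.9],
 [-5.9, 7.7]].

Step 3 — invert S. det(S) = 4.8·7.7 - (-5.9)² = 2.15.
  S^{-1} = (1/det) · [[d, -b], [-b, a]] = [[3.5814, 2.7442],
 [2.7442, 2.2326]].

Step 4 — quadratic form (x̄ - mu_0)^T · S^{-1} · (x̄ - mu_0):
  S^{-1} · (x̄ - mu_0) = (16.2791, 12.8372),
  (x̄ - mu_0)^T · [...] = (2.4)·(16.2791) + (2.8)·(12.8372) = 75.014.

Step 5 — scale by n: T² = 5 · 75.014 = 375.0698.

T² ≈ 375.0698


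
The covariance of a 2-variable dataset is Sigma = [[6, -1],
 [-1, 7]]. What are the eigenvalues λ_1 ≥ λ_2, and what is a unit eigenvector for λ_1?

Step 1 — characteristic polynomial of 2×2 Sigma:
  det(Sigma - λI) = λ² - trace · λ + det = 0.
  trace = 6 + 7 = 13, det = 6·7 - (-1)² = 41.
Step 2 — discriminant:
  Δ = trace² - 4·det = 169 - 164 = 5.
Step 3 — eigenvalues:
  λ = (trace ± √Δ)/2 = (13 ± 2.2361)/2,
  λ_1 = 7.618,  λ_2 = 5.382.

Step 4 — unit eigenvector for λ_1: solve (Sigma - λ_1 I)v = 0. First row:
  (6 - 7.618)·v_x + (-1)·v_y = 0, i.e. (-1.618)·v_x + (-1)·v_y = 0,
  so v ∝ (b, λ_1 - a) = (-1, 1.618); multiply by -1 so the first entry is positive: u = (1, -1.618).
  ||u|| = √((1)² + (-1.618)²) = √(3.618) ≈ 1.9021,
  v_1 = u/||u|| ≈ (0.5257, -0.8507) (||v_1|| = 1).

λ_1 = 7.618,  λ_2 = 5.382;  v_1 ≈ (0.5257, -0.8507)


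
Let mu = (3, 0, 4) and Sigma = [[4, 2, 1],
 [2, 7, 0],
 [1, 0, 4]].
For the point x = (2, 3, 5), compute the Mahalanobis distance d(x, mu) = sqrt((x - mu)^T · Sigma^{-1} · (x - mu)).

Step 1 — centre the observation: (x - mu) = (-1, 3, 1).

Step 2 — invert Sigma (cofactor / det for 3×3, or solve directly):
  Sigma^{-1} = [[0.3146, -0.0899, -0.0787],
 [-0.0899, 0.1685, 0.0225],
 [-0.0787, 0.0225, 0.2697]].

Step 3 — form the quadratic (x - mu)^T · Sigma^{-1} · (x - mu):
  Sigma^{-1} · (x - mu) = (-0.6629, 0.618, 0.4157).
  (x - mu)^T · [Sigma^{-1} · (x - mu)] = (-1)·(-0.6629) + (3)·(0.618) + (1)·(0.4157) = 2.9326.

Step 4 — take square root: d = √(2.9326) ≈ 1.7125.

d(x, mu) = √(2.9326) ≈ 1.7125


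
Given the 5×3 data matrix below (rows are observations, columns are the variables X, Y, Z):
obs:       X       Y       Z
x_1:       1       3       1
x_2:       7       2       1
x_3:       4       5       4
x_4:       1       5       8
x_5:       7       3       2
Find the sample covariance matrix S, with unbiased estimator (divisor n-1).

Step 1 — column means:
  mean(X) = (1 + 7 + 4 + 1 + 7) / 5 = 20/5 = 4
  mean(Y) = (3 + 2 + 5 + 5 + 3) / 5 = 18/5 = 3.6
  mean(Z) = (1 + 1 + 4 + 8 + 2) / 5 = 16/5 = 3.2

Step 2 — sample covariance S[i,j] = (1/(n-1)) · Σ_k (x_{k,i} - mean_i) · (x_{k,j} - mean_j), with n-1 = 4.
  S[X,X] = ((-3)·(-3) + (3)·(3) + (0)·(0) + (-3)·(-3) + (3)·(3)) / 4 = 36/4 = 9
  S[X,Y] = ((-3)·(-0.6) + (3)·(-1.6) + (0)·(1.4) + (-3)·(1.4) + (3)·(-0.6)) / 4 = -9/4 = -2.25
  S[X,Z] = ((-3)·(-2.2) + (3)·(-2.2) + (0)·(0.8) + (-3)·(4.8) + (3)·(-1.2)) / 4 = -18/4 = -4.5
  S[Y,Y] = ((-0.6)·(-0.6) + (-1.6)·(-1.6) + (1.4)·(1.4) + (1.4)·(1.4) + (-0.6)·(-0.6)) / 4 = 7.2/4 = 1.8
  S[Y,Z] = ((-0.6)·(-2.2) + (-1.6)·(-2.2) + (1.4)·(0.8) + (1.4)·(4.8) + (-0.6)·(-1.2)) / 4 = 13.4/4 = 3.35
  S[Z,Z] = ((-2.2)·(-2.2) + (-2.2)·(-2.2) + (0.8)·(0.8) + (4.8)·(4.8) + (-1.2)·(-1.2)) / 4 = 34.8/4 = 8.7

S is symmetric (S[j,i] = S[i,j]). Assembling:

S = [[9, -2.25, -4.5],
 [-2.25, 1.8, 3.35],
 [-4.5, 3.35, 8.7]]


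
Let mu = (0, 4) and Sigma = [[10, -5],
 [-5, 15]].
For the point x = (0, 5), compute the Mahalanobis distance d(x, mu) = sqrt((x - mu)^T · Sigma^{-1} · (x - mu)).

Step 1 — centre the observation: (x - mu) = (0, 1).

Step 2 — invert Sigma. det(Sigma) = 10·15 - (-5)² = 125.
  Sigma^{-1} = (1/det) · [[d, -b], [-b, a]] = [[0.12, 0.04],
 [0.04, 0.08]].

Step 3 — form the quadratic (x - mu)^T · Sigma^{-1} · (x - mu):
  Sigma^{-1} · (x - mu) = (0.04, 0.08).
  (x - mu)^T · [Sigma^{-1} · (x - mu)] = (0)·(0.04) + (1)·(0.08) = 0.08.

Step 4 — take square root: d = √(0.08) ≈ 0.2828.

d(x, mu) = √(0.08) ≈ 0.2828


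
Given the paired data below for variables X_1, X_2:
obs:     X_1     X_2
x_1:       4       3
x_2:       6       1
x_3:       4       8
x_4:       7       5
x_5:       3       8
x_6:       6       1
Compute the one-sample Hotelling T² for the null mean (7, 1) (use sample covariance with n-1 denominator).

Step 1 — sample mean vector:
  mean(X_1) = (4 + 6 + 4 + 7 + 3 + 6) / 6 = 30/6 = 5
  mean(X_2) = (3 + 1 + 8 + 5 + 8 + 1) / 6 = 26/6 = 4.3333
  x̄ = (5, 4.3333),  deviation x̄ - mu_0 = (5, 4.3333) - (7, 1) = (-2, 3.3333).

Step 2 — sample covariance matrix, S[i,j] = (1/(n-1)) · Σ_k (x_{k,i} - mean_i) · (x_{k,j} - mean_j), divisor n-1 = 5:
  S[X_1,X_1] = ((-1)·(-1) + (1)·(1) + (-1)·(-1) + (2)·(2) + (-2)·(-2) + (1)·(1)) / 5 = 12/5 = 2.4
  S[X_1,X_2] = ((-1)·(-1.3333) + (1)·(-3.3333) + (-1)·(3.6667) + (2)·(0.6667) + (-2)·(3.6667) + (1)·(-3.3333)) / 5 = -15/5 = -3
  S[X_2,X_2] = ((-1.3333)·(-1.3333) + (-3.3333)·(-3.3333) + (3.6667)·(3.6667) + (0.6667)·(0.6667) + (3.6667)·(3.6667) + (-3.3333)·(-3.3333)) / 5 = 51.3333/5 = 10.2667
  S = [[2.4, -3],
 [-3, 10.2667]].

Step 3 — invert S. det(S) = 2.4·10.2667 - (-3)² = 15.64.
  S^{-1} = (1/det) · [[d, -b], [-b, a]] = [[0.6564, 0.1918],
 [0.1918, 0.1535]].

Step 4 — quadratic form (x̄ - mu_0)^T · S^{-1} · (x̄ - mu_0):
  S^{-1} · (x̄ - mu_0) = (-0.6735, 0.1279),
  (x̄ - mu_0)^T · [...] = (-2)·(-0.6735) + (3.3333)·(0.1279) = 1.7732.

Step 5 — scale by n: T² = 6 · 1.7732 = 10.6394.

T² ≈ 10.6394


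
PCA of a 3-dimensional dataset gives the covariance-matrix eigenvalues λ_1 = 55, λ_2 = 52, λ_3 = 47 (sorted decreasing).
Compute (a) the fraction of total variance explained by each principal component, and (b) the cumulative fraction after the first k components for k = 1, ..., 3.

Step 1 — total variance = trace(Sigma) = Σ λ_i = 55 + 52 + 47 = 154.

Step 2 — fraction explained by component i = λ_i / Σ λ:
  PC1: 55/154 = 0.3571
  PC2: 52/154 = 0.3377
  PC3: 47/154 = 0.3052

Step 3 — cumulative fraction after k components = (λ_1 + ... + λ_k) / Σ λ:
  k = 1: 55/154 = 0.3571
  k = 2: (55 + 52)/154 = 107/154 = 0.6948
  k = 3: (55 + 52 + 47)/154 = 154/154 = 1

Summary (fraction, with percent):

explained: PC1 0.3571 (35.71%), PC2 0.3377 (33.77%), PC3 0.3052 (30.52%);  cumulative: 0.3571, 0.6948, 1


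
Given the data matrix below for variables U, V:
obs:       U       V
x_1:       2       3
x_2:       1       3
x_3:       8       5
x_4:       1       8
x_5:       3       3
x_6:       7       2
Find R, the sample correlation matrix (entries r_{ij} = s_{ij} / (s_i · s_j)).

Step 1 — column means:
  mean(U) = (2 + 1 + 8 + 1 + 3 + 7) / 6 = 22/6 = 3.6667
  mean(V) = (3 + 3 + 5 + 8 + 3 + 2) / 6 = 24/6 = 4

Step 2 — sample variances and covariances s[i,j] = (1/(n-1)) · Σ_k (x_{k,i} - mean_i) · (x_{k,j} - mean_j), with n-1 = 5:
  s[U,U] = ((-1.6667)·(-1.6667) + (-2.6667)·(-2.6667) + (4.3333)·(4.3333) + (-2.6667)·(-2.6667) + (-0.6667)·(-0.6667) + (3.3333)·(3.3333)) / 5 = 47.3333/5 = 9.4667
  s[U,V] = ((-1.6667)·(-1) + (-2.6667)·(-1) + (4.3333)·(1) + (-2.6667)·(4) + (-0.6667)·(-1) + (3.3333)·(-2)) / 5 = -8/5 = -1.6
  s[V,V] = ((-1)·(-1) + (-1)·(-1) + (1)·(1) + (4)·(4) + (-1)·(-1) + (-2)·(-2)) / 5 = 24/5 = 4.8
  Sample standard deviations s_i = √(s[i,i]):
  s(U) = √(9.4667) = 3.0768
  s(V) = √(4.8) = 2.1909

Step 3 — r_{ij} = s_{ij} / (s_i · s_j):
  r[U,U] = 1 (diagonal).
  r[U,V] = -1.6 / (3.0768 · 2.1909) = -1.6 / 6.7409 = -0.2374
  r[V,V] = 1 (diagonal).

R is symmetric with unit diagonal. Assembling:

R = [[1, -0.2374],
 [-0.2374, 1]]


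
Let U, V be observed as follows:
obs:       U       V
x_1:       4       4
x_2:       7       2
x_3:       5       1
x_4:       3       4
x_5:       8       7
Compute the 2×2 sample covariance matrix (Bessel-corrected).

Step 1 — column means:
  mean(U) = (4 + 7 + 5 + 3 + 8) / 5 = 27/5 = 5.4
  mean(V) = (4 + 2 + 1 + 4 + 7) / 5 = 18/5 = 3.6

Step 2 — sample covariance S[i,j] = (1/(n-1)) · Σ_k (x_{k,i} - mean_i) · (x_{k,j} - mean_j), with n-1 = 4.
  S[U,U] = ((-1.4)·(-1.4) + (1.6)·(1.6) + (-0.4)·(-0.4) + (-2.4)·(-2.4) + (2.6)·(2.6)) / 4 = 17.2/4 = 4.3
  S[U,V] = ((-1.4)·(0.4) + (1.6)·(-1.6) + (-0.4)·(-2.6) + (-2.4)·(0.4) + (2.6)·(3.4)) / 4 = 5.8/4 = 1.45
  S[V,V] = ((0.4)·(0.4) + (-1.6)·(-1.6) + (-2.6)·(-2.6) + (0.4)·(0.4) + (3.4)·(3.4)) / 4 = 21.2/4 = 5.3

S is symmetric (S[j,i] = S[i,j]). Assembling:

S = [[4.3, 1.45],
 [1.45, 5.3]]


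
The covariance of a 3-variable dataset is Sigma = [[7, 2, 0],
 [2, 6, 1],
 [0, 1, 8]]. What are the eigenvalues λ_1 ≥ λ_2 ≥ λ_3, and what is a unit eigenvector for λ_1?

Step 1 — characteristic polynomial p(λ) = det(λI - Sigma) = λ³ - tr·λ² + c_1·λ - det, where tr = trace, c_1 = sum of the principal 2×2 minors, det = det(Sigma):
  tr = 7 + 6 + 8 = 21,
  c_1 = (7·6 - (2)²) + (7·8 - (0)²) + (6·8 - (1)²) = 38 + 56 + 47 = 141,
  det = 7·(6·8 - (1)²) - (2)·((2)·8 - (1)·(0)) + (0)·((2)·(1) - 6·(0)) = 7·(47) - (2)·(16) + (0)·(2) = 297.
  So p(λ) = λ³ - 21λ² + 141λ - 297.
Step 2 — look for an integer root (rational root theorem: any rational root is an integer divisor of 297). Testing λ = 9:
  p(9) = 729 - 1701 + 1269 - 297 = 0  ✓
  Dividing out (λ - 9): p(λ) = (λ - 9)(λ² - 12λ + 33).
Step 3 — remaining eigenvalues from the quadratic λ² - 12λ + 33 = 0:
  Δ = 12² - 4·33 = 144 - 132 = 12,  λ = (12 ± √12)/2 = (12 ± 3.4641)/2 ≈ 7.7321 or 4.2679.
  Sorted: λ_1 = 9,  λ_2 = 7.7321,  λ_3 = 4.2679  (check: sum = 21 = tr ✓).

Step 4 — unit eigenvector for λ_1 = 9: v spans the null space of (Sigma - λ_1 I), whose rows are
  r_1 = (-2, 2, 0),  r_2 = (2, -3, 1),  r_3 = (0, 1, -1).
  v is orthogonal to every row, so take v ∝ r_1 × r_2 = ((2)·(1) - (0)·(-3), (0)·(2) - (-2)·(1), (-2)·(-3) - (2)·(2)) = (2, 2, 2).
  Rescale (divide by 2): u = (1, 1, 1).
  ||u|| = √((1)² + (1)² + (1)²) = √(3) ≈ 1.7321,  v_1 = u/||u|| ≈ (0.5774, 0.5774, 0.5774) (||v_1|| = 1).

λ_1 = 9,  λ_2 = 7.7321,  λ_3 = 4.2679;  v_1 ≈ (0.5774, 0.5774, 0.5774)


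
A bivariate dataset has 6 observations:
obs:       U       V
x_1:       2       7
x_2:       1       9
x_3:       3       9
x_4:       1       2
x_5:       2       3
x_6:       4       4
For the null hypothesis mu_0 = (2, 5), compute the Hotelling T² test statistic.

Step 1 — sample mean vector:
  mean(U) = (2 + 1 + 3 + 1 + 2 + 4) / 6 = 13/6 = 2.1667
  mean(V) = (7 + 9 + 9 + 2 + 3 + 4) / 6 = 34/6 = 5.6667
  x̄ = (2.1667, 5.6667),  deviation x̄ - mu_0 = (2.1667, 5.6667) - (2, 5) = (0.1667, 0.6667).

Step 2 — sample covariance matrix, S[i,j] = (1/(n-1)) · Σ_k (x_{k,i} - mean_i) · (x_{k,j} - mean_j), divisor n-1 = 5:
  S[U,U] = ((-0.1667)·(-0.1667) + (-1.1667)·(-1.1667) + (0.8333)·(0.8333) + (-1.1667)·(-1.1667) + (-0.1667)·(-0.1667) + (1.8333)·(1.8333)) / 5 = 6.8333/5 = 1.3667
  S[U,V] = ((-0.1667)·(1.3333) + (-1.1667)·(3.3333) + (0.8333)·(3.3333) + (-1.1667)·(-3.6667) + (-0.1667)·(-2.6667) + (1.8333)·(-1.6667)) / 5 = 0.3333/5 = 0.0667
  S[V,V] = ((1.3333)·(1.3333) + (3.3333)·(3.3333) + (3.3333)·(3.3333) + (-3.6667)·(-3.6667) + (-2.6667)·(-2.6667) + (-1.6667)·(-1.6667)) / 5 = 47.3333/5 = 9.4667
  S = [[1.3667, 0.0667],
 [0.0667, 9.4667]].

Step 3 — invert S. det(S) = 1.3667·9.4667 - (0.0667)² = 12.9333.
  S^{-1} = (1/det) · [[d, -b], [-b, a]] = [[0.732, -0.0052],
 [-0.0052, 0.1057]].

Step 4 — quadratic form (x̄ - mu_0)^T · S^{-1} · (x̄ - mu_0):
  S^{-1} · (x̄ - mu_0) = (0.1186, 0.0696),
  (x̄ - mu_0)^T · [...] = (0.1667)·(0.1186) + (0.6667)·(0.0696) = 0.0662.

Step 5 — scale by n: T² = 6 · 0.0662 = 0.3969.

T² ≈ 0.3969


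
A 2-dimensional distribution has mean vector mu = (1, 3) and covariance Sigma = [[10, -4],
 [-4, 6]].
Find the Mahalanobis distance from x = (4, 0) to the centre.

Step 1 — centre the observation: (x - mu) = (3, -3).

Step 2 — invert Sigma. det(Sigma) = 10·6 - (-4)² = 44.
  Sigma^{-1} = (1/det) · [[d, -b], [-b, a]] = [[0.1364, 0.0909],
 [0.0909, 0.2273]].

Step 3 — form the quadratic (x - mu)^T · Sigma^{-1} · (x - mu):
  Sigma^{-1} · (x - mu) = (0.1364, -0.4091).
  (x - mu)^T · [Sigma^{-1} · (x - mu)] = (3)·(0.1364) + (-3)·(-0.4091) = 1.6364.

Step 4 — take square root: d = √(1.6364) ≈ 1.2792.

d(x, mu) = √(1.6364) ≈ 1.2792


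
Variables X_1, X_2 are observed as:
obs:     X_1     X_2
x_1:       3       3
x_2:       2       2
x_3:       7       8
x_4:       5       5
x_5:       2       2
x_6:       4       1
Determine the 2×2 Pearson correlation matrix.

Step 1 — column means:
  mean(X_1) = (3 + 2 + 7 + 5 + 2 + 4) / 6 = 23/6 = 3.8333
  mean(X_2) = (3 + 2 + 8 + 5 + 2 + 1) / 6 = 21/6 = 3.5

Step 2 — sample variances and covariances s[i,j] = (1/(n-1)) · Σ_k (x_{k,i} - mean_i) · (x_{k,j} - mean_j), with n-1 = 5:
  s[X_1,X_1] = ((-0.8333)·(-0.8333) + (-1.8333)·(-1.8333) + (3.1667)·(3.1667) + (1.1667)·(1.1667) + (-1.8333)·(-1.8333) + (0.1667)·(0.1667)) / 5 = 18.8333/5 = 3.7667
  s[X_1,X_2] = ((-0.8333)·(-0.5) + (-1.8333)·(-1.5) + (3.1667)·(4.5) + (1.1667)·(1.5) + (-1.8333)·(-1.5) + (0.1667)·(-2.5)) / 5 = 21.5/5 = 4.3
  s[X_2,X_2] = ((-0.5)·(-0.5) + (-1.5)·(-1.5) + (4.5)·(4.5) + (1.5)·(1.5) + (-1.5)·(-1.5) + (-2.5)·(-2.5)) / 5 = 33.5/5 = 6.7
  Sample standard deviations s_i = √(s[i,i]):
  s(X_1) = √(3.7667) = 1.9408
  s(X_2) = √(6.7) = 2.5884

Step 3 — r_{ij} = s_{ij} / (s_i · s_j):
  r[X_1,X_1] = 1 (diagonal).
  r[X_1,X_2] = 4.3 / (1.9408 · 2.5884) = 4.3 / 5.0236 = 0.856
  r[X_2,X_2] = 1 (diagonal).

R is symmetric with unit diagonal. Assembling:

R = [[1, 0.856],
 [0.856, 1]]


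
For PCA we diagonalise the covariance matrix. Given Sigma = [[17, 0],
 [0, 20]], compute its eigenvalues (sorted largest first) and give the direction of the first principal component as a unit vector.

Step 1 — characteristic polynomial of 2×2 Sigma:
  det(Sigma - λI) = λ² - trace · λ + det = 0.
  trace = 17 + 20 = 37, det = 17·20 - (0)² = 340.
Step 2 — discriminant:
  Δ = trace² - 4·det = 1369 - 1360 = 9.
Step 3 — eigenvalues:
  λ = (trace ± √Δ)/2 = (37 ± 3)/2,
  λ_1 = 20,  λ_2 = 17.

Step 4 — unit eigenvector for λ_1: Sigma is diagonal, so its eigenvectors are the coordinate axes. λ_1 = 20 is the diagonal entry on the second coordinate axis, hence
  v_1 = (0, 1) (||v_1|| = 1).

λ_1 = 20,  λ_2 = 17;  v_1 ≈ (0, 1)


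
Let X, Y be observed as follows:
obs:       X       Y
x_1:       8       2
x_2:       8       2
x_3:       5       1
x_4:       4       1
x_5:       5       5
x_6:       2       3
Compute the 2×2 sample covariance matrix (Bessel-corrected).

Step 1 — column means:
  mean(X) = (8 + 8 + 5 + 4 + 5 + 2) / 6 = 32/6 = 5.3333
  mean(Y) = (2 + 2 + 1 + 1 + 5 + 3) / 6 = 14/6 = 2.3333

Step 2 — sample covariance S[i,j] = (1/(n-1)) · Σ_k (x_{k,i} - mean_i) · (x_{k,j} - mean_j), with n-1 = 5.
  S[X,X] = ((2.6667)·(2.6667) + (2.6667)·(2.6667) + (-0.3333)·(-0.3333) + (-1.3333)·(-1.3333) + (-0.3333)·(-0.3333) + (-3.3333)·(-3.3333)) / 5 = 27.3333/5 = 5.4667
  S[X,Y] = ((2.6667)·(-0.3333) + (2.6667)·(-0.3333) + (-0.3333)·(-1.3333) + (-1.3333)·(-1.3333) + (-0.3333)·(2.6667) + (-3.3333)·(0.6667)) / 5 = -2.6667/5 = -0.5333
  S[Y,Y] = ((-0.3333)·(-0.3333) + (-0.3333)·(-0.3333) + (-1.3333)·(-1.3333) + (-1.3333)·(-1.3333) + (2.6667)·(2.6667) + (0.6667)·(0.6667)) / 5 = 11.3333/5 = 2.2667

S is symmetric (S[j,i] = S[i,j]). Assembling:

S = [[5.4667, -0.5333],
 [-0.5333, 2.2667]]


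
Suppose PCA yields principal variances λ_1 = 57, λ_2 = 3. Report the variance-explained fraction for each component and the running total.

Step 1 — total variance = trace(Sigma) = Σ λ_i = 57 + 3 = 60.

Step 2 — fraction explained by component i = λ_i / Σ λ:
  PC1: 57/60 = 0.95
  PC2: 3/60 = 0.05

Step 3 — cumulative fraction after k components = (λ_1 + ... + λ_k) / Σ λ:
  k = 1: 57/60 = 0.95
  k = 2: (57 + 3)/60 = 60/60 = 1

Summary (fraction, with percent):

explained: PC1 0.95 (95%), PC2 0.05 (5%);  cumulative: 0.95, 1


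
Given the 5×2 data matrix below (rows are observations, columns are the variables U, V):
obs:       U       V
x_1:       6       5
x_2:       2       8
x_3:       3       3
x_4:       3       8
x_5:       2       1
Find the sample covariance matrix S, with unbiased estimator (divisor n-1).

Step 1 — column means:
  mean(U) = (6 + 2 + 3 + 3 + 2) / 5 = 16/5 = 3.2
  mean(V) = (5 + 8 + 3 + 8 + 1) / 5 = 25/5 = 5

Step 2 — sample covariance S[i,j] = (1/(n-1)) · Σ_k (x_{k,i} - mean_i) · (x_{k,j} - mean_j), with n-1 = 4.
  S[U,U] = ((2.8)·(2.8) + (-1.2)·(-1.2) + (-0.2)·(-0.2) + (-0.2)·(-0.2) + (-1.2)·(-1.2)) / 4 = 10.8/4 = 2.7
  S[U,V] = ((2.8)·(0) + (-1.2)·(3) + (-0.2)·(-2) + (-0.2)·(3) + (-1.2)·(-4)) / 4 = 1/4 = 0.25
  S[V,V] = ((0)·(0) + (3)·(3) + (-2)·(-2) + (3)·(3) + (-4)·(-4)) / 4 = 38/4 = 9.5

S is symmetric (S[j,i] = S[i,j]). Assembling:

S = [[2.7, 0.25],
 [0.25, 9.5]]


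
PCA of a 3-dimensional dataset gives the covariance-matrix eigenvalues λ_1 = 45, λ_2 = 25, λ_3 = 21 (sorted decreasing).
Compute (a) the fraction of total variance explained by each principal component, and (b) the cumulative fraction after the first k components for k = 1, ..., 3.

Step 1 — total variance = trace(Sigma) = Σ λ_i = 45 + 25 + 21 = 91.

Step 2 — fraction explained by component i = λ_i / Σ λ:
  PC1: 45/91 = 0.4945
  PC2: 25/91 = 0.2747
  PC3: 21/91 = 0.2308

Step 3 — cumulative fraction after k components = (λ_1 + ... + λ_k) / Σ λ:
  k = 1: 45/91 = 0.4945
  k = 2: (45 + 25)/91 = 70/91 = 0.7692
  k = 3: (45 + 25 + 21)/91 = 91/91 = 1

Summary (fraction, with percent):

explained: PC1 0.4945 (49.45%), PC2 0.2747 (27.47%), PC3 0.2308 (23.08%);  cumulative: 0.4945, 0.7692, 1


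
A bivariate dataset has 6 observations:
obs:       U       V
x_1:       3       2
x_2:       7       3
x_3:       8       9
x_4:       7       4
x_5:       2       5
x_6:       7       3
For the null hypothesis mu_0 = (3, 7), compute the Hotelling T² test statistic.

Step 1 — sample mean vector:
  mean(U) = (3 + 7 + 8 + 7 + 2 + 7) / 6 = 34/6 = 5.6667
  mean(V) = (2 + 3 + 9 + 4 + 5 + 3) / 6 = 26/6 = 4.3333
  x̄ = (5.6667, 4.3333),  deviation x̄ - mu_0 = (5.6667, 4.3333) - (3, 7) = (2.6667, -2.6667).

Step 2 — sample covariance matrix, S[i,j] = (1/(n-1)) · Σ_k (x_{k,i} - mean_i) · (x_{k,j} - mean_j), divisor n-1 = 5:
  S[U,U] = ((-2.6667)·(-2.6667) + (1.3333)·(1.3333) + (2.3333)·(2.3333) + (1.3333)·(1.3333) + (-3.6667)·(-3.6667) + (1.3333)·(1.3333)) / 5 = 31.3333/5 = 6.2667
  S[U,V] = ((-2.6667)·(-2.3333) + (1.3333)·(-1.3333) + (2.3333)·(4.6667) + (1.3333)·(-0.3333) + (-3.6667)·(0.6667) + (1.3333)·(-1.3333)) / 5 = 10.6667/5 = 2.1333
  S[V,V] = ((-2.3333)·(-2.3333) + (-1.3333)·(-1.3333) + (4.6667)·(4.6667) + (-0.3333)·(-0.3333) + (0.6667)·(0.6667) + (-1.3333)·(-1.3333)) / 5 = 31.3333/5 = 6.2667
  S = [[6.2667, 2.1333],
 [2.1333, 6.2667]].

Step 3 — invert S. det(S) = 6.2667·6.2667 - (2.1333)² = 34.72.
  S^{-1} = (1/det) · [[d, -b], [-b, a]] = [[0.1805, -0.0614],
 [-0.0614, 0.1805]].

Step 4 — quadratic form (x̄ - mu_0)^T · S^{-1} · (x̄ - mu_0):
  S^{-1} · (x̄ - mu_0) = (0.6452, -0.6452),
  (x̄ - mu_0)^T · [...] = (2.6667)·(0.6452) + (-2.6667)·(-0.6452) = 3.4409.

Step 5 — scale by n: T² = 6 · 3.4409 = 20.6452.

T² ≈ 20.6452


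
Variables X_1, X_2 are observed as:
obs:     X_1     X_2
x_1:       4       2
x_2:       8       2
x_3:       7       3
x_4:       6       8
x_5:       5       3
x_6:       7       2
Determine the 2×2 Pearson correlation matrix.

Step 1 — column means:
  mean(X_1) = (4 + 8 + 7 + 6 + 5 + 7) / 6 = 37/6 = 6.1667
  mean(X_2) = (2 + 2 + 3 + 8 + 3 + 2) / 6 = 20/6 = 3.3333

Step 2 — sample variances and covariances s[i,j] = (1/(n-1)) · Σ_k (x_{k,i} - mean_i) · (x_{k,j} - mean_j), with n-1 = 5:
  s[X_1,X_1] = ((-2.1667)·(-2.1667) + (1.8333)·(1.8333) + (0.8333)·(0.8333) + (-0.1667)·(-0.1667) + (-1.1667)·(-1.1667) + (0.8333)·(0.8333)) / 5 = 10.8333/5 = 2.1667
  s[X_1,X_2] = ((-2.1667)·(-1.3333) + (1.8333)·(-1.3333) + (0.8333)·(-0.3333) + (-0.1667)·(4.6667) + (-1.1667)·(-0.3333) + (0.8333)·(-1.3333)) / 5 = -1.3333/5 = -0.2667
  s[X_2,X_2] = ((-1.3333)·(-1.3333) + (-1.3333)·(-1.3333) + (-0.3333)·(-0.3333) + (4.6667)·(4.6667) + (-0.3333)·(-0.3333) + (-1.3333)·(-1.3333)) / 5 = 27.3333/5 = 5.4667
  Sample standard deviations s_i = √(s[i,i]):
  s(X_1) = √(2.1667) = 1.472
  s(X_2) = √(5.4667) = 2.3381

Step 3 — r_{ij} = s_{ij} / (s_i · s_j):
  r[X_1,X_1] = 1 (diagonal).
  r[X_1,X_2] = -0.2667 / (1.472 · 2.3381) = -0.2667 / 3.4416 = -0.0775
  r[X_2,X_2] = 1 (diagonal).

R is symmetric with unit diagonal. Assembling:

R = [[1, -0.0775],
 [-0.0775, 1]]


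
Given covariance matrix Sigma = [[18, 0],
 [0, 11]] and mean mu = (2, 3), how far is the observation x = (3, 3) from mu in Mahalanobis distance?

Step 1 — centre the observation: (x - mu) = (1, 0).

Step 2 — invert Sigma. det(Sigma) = 18·11 - (0)² = 198.
  Sigma^{-1} = (1/det) · [[d, -b], [-b, a]] = [[0.0556, 0],
 [0, 0.0909]].

Step 3 — form the quadratic (x - mu)^T · Sigma^{-1} · (x - mu):
  Sigma^{-1} · (x - mu) = (0.0556, 0).
  (x - mu)^T · [Sigma^{-1} · (x - mu)] = (1)·(0.0556) + (0)·(0) = 0.0556.

Step 4 — take square root: d = √(0.0556) ≈ 0.2357.

d(x, mu) = √(0.0556) ≈ 0.2357


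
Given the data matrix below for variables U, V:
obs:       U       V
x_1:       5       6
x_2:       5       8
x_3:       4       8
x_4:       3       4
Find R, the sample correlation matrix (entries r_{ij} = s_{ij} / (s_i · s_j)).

Step 1 — column means:
  mean(U) = (5 + 5 + 4 + 3) / 4 = 17/4 = 4.25
  mean(V) = (6 + 8 + 8 + 4) / 4 = 26/4 = 6.5

Step 2 — sample variances and covariances s[i,j] = (1/(n-1)) · Σ_k (x_{k,i} - mean_i) · (x_{k,j} - mean_j), with n-1 = 3:
  s[U,U] = ((0.75)·(0.75) + (0.75)·(0.75) + (-0.25)·(-0.25) + (-1.25)·(-1.25)) / 3 = 2.75/3 = 0.9167
  s[U,V] = ((0.75)·(-0.5) + (0.75)·(1.5) + (-0.25)·(1.5) + (-1.25)·(-2.5)) / 3 = 3.5/3 = 1.1667
  s[V,V] = ((-0.5)·(-0.5) + (1.5)·(1.5) + (1.5)·(1.5) + (-2.5)·(-2.5)) / 3 = 11/3 = 3.6667
  Sample standard deviations s_i = √(s[i,i]):
  s(U) = √(0.9167) = 0.9574
  s(V) = √(3.6667) = 1.9149

Step 3 — r_{ij} = s_{ij} / (s_i · s_j):
  r[U,U] = 1 (diagonal).
  r[U,V] = 1.1667 / (0.9574 · 1.9149) = 1.1667 / 1.8333 = 0.6364
  r[V,V] = 1 (diagonal).

R is symmetric with unit diagonal. Assembling:

R = [[1, 0.6364],
 [0.6364, 1]]


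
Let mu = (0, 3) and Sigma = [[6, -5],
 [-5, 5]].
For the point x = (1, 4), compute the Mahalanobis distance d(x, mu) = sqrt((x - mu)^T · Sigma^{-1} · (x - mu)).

Step 1 — centre the observation: (x - mu) = (1, 1).

Step 2 — invert Sigma. det(Sigma) = 6·5 - (-5)² = 5.
  Sigma^{-1} = (1/det) · [[d, -b], [-b, a]] = [[1, 1],
 [1, 1.2]].

Step 3 — form the quadratic (x - mu)^T · Sigma^{-1} · (x - mu):
  Sigma^{-1} · (x - mu) = (2, 2.2).
  (x - mu)^T · [Sigma^{-1} · (x - mu)] = (1)·(2) + (1)·(2.2) = 4.2.

Step 4 — take square root: d = √(4.2) ≈ 2.0494.

d(x, mu) = √(4.2) ≈ 2.0494


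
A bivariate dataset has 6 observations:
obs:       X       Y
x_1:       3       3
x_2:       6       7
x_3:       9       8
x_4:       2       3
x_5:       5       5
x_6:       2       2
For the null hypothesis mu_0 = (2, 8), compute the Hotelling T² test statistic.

Step 1 — sample mean vector:
  mean(X) = (3 + 6 + 9 + 2 + 5 + 2) / 6 = 27/6 = 4.5
  mean(Y) = (3 + 7 + 8 + 3 + 5 + 2) / 6 = 28/6 = 4.6667
  x̄ = (4.5, 4.6667),  deviation x̄ - mu_0 = (4.5, 4.6667) - (2, 8) = (2.5, -3.3333).

Step 2 — sample covariance matrix, S[i,j] = (1/(n-1)) · Σ_k (x_{k,i} - mean_i) · (x_{k,j} - mean_j), divisor n-1 = 5:
  S[X,X] = ((-1.5)·(-1.5) + (1.5)·(1.5) + (4.5)·(4.5) + (-2.5)·(-2.5) + (0.5)·(0.5) + (-2.5)·(-2.5)) / 5 = 37.5/5 = 7.5
  S[X,Y] = ((-1.5)·(-1.6667) + (1.5)·(2.3333) + (4.5)·(3.3333) + (-2.5)·(-1.6667) + (0.5)·(0.3333) + (-2.5)·(-2.6667)) / 5 = 32/5 = 6.4
  S[Y,Y] = ((-1.6667)·(-1.6667) + (2.3333)·(2.3333) + (3.3333)·(3.3333) + (-1.6667)·(-1.6667) + (0.3333)·(0.3333) + (-2.6667)·(-2.6667)) / 5 = 29.3333/5 = 5.8667
  S = [[7.5, 6.4],
 [6.4, 5.8667]].

Step 3 — invert S. det(S) = 7.5·5.8667 - (6.4)² = 3.04.
  S^{-1} = (1/det) · [[d, -b], [-b, a]] = [[1.9298, -2.1053],
 [-2.1053, 2.4671]].

Step 4 — quadratic form (x̄ - mu_0)^T · S^{-1} · (x̄ - mu_0):
  S^{-1} · (x̄ - mu_0) = (11.8421, -13.4868),
  (x̄ - mu_0)^T · [...] = (2.5)·(11.8421) + (-3.3333)·(-13.4868) = 74.5614.

Step 5 — scale by n: T² = 6 · 74.5614 = 447.3684.

T² ≈ 447.3684


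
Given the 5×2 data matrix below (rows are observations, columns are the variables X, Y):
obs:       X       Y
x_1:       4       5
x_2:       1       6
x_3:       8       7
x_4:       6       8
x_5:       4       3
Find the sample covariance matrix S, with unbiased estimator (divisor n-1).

Step 1 — column means:
  mean(X) = (4 + 1 + 8 + 6 + 4) / 5 = 23/5 = 4.6
  mean(Y) = (5 + 6 + 7 + 8 + 3) / 5 = 29/5 = 5.8

Step 2 — sample covariance S[i,j] = (1/(n-1)) · Σ_k (x_{k,i} - mean_i) · (x_{k,j} - mean_j), with n-1 = 4.
  S[X,X] = ((-0.6)·(-0.6) + (-3.6)·(-3.6) + (3.4)·(3.4) + (1.4)·(1.4) + (-0.6)·(-0.6)) / 4 = 27.2/4 = 6.8
  S[X,Y] = ((-0.6)·(-0.8) + (-3.6)·(0.2) + (3.4)·(1.2) + (1.4)·(2.2) + (-0.6)·(-2.8)) / 4 = 8.6/4 = 2.15
  S[Y,Y] = ((-0.8)·(-0.8) + (0.2)·(0.2) + (1.2)·(1.2) + (2.2)·(2.2) + (-2.8)·(-2.8)) / 4 = 14.8/4 = 3.7

S is symmetric (S[j,i] = S[i,j]). Assembling:

S = [[6.8, 2.15],
 [2.15, 3.7]]


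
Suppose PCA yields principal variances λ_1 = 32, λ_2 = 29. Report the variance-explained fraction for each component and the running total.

Step 1 — total variance = trace(Sigma) = Σ λ_i = 32 + 29 = 61.

Step 2 — fraction explained by component i = λ_i / Σ λ:
  PC1: 32/61 = 0.5246
  PC2: 29/61 = 0.4754

Step 3 — cumulative fraction after k components = (λ_1 + ... + λ_k) / Σ λ:
  k = 1: 32/61 = 0.5246
  k = 2: (32 + 29)/61 = 61/61 = 1

Summary (fraction, with percent):

explained: PC1 0.5246 (52.46%), PC2 0.4754 (47.54%);  cumulative: 0.5246, 1


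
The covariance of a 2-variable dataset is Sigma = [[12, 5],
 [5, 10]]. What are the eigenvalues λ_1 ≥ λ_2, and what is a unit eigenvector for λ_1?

Step 1 — characteristic polynomial of 2×2 Sigma:
  det(Sigma - λI) = λ² - trace · λ + det = 0.
  trace = 12 + 10 = 22, det = 12·10 - (5)² = 95.
Step 2 — discriminant:
  Δ = trace² - 4·det = 484 - 380 = 104.
Step 3 — eigenvalues:
  λ = (trace ± √Δ)/2 = (22 ± 10.198)/2,
  λ_1 = 16.099,  λ_2 = 5.901.

Step 4 — unit eigenvector for λ_1: solve (Sigma - λ_1 I)v = 0. First row:
  (12 - 16.099)·v_x + (5)·v_y = 0, i.e. (-4.099)·v_x + (5)·v_y = 0,
  so v ∝ (b, λ_1 - a) = (5, 4.099) = u.
  ||u|| = √((5)² + (4.099)²) = √(41.802) ≈ 6.4654,
  v_1 = u/||u|| ≈ (0.7733, 0.634) (||v_1|| = 1).

λ_1 = 16.099,  λ_2 = 5.901;  v_1 ≈ (0.7733, 0.634)


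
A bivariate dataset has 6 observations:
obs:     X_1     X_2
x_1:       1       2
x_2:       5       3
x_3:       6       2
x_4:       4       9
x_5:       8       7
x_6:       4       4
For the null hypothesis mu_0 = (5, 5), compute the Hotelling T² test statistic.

Step 1 — sample mean vector:
  mean(X_1) = (1 + 5 + 6 + 4 + 8 + 4) / 6 = 28/6 = 4.6667
  mean(X_2) = (2 + 3 + 2 + 9 + 7 + 4) / 6 = 27/6 = 4.5
  x̄ = (4.6667, 4.5),  deviation x̄ - mu_0 = (4.6667, 4.5) - (5, 5) = (-0.3333, -0.5).

Step 2 — sample covariance matrix, S[i,j] = (1/(n-1)) · Σ_k (x_{k,i} - mean_i) · (x_{k,j} - mean_j), divisor n-1 = 5:
  S[X_1,X_1] = ((-3.6667)·(-3.6667) + (0.3333)·(0.3333) + (1.3333)·(1.3333) + (-0.6667)·(-0.6667) + (3.3333)·(3.3333) + (-0.6667)·(-0.6667)) / 5 = 27.3333/5 = 5.4667
  S[X_1,X_2] = ((-3.6667)·(-2.5) + (0.3333)·(-1.5) + (1.3333)·(-2.5) + (-0.6667)·(4.5) + (3.3333)·(2.5) + (-0.6667)·(-0.5)) / 5 = 11/5 = 2.2
  S[X_2,X_2] = ((-2.5)·(-2.5) + (-1.5)·(-1.5) + (-2.5)·(-2.5) + (4.5)·(4.5) + (2.5)·(2.5) + (-0.5)·(-0.5)) / 5 = 41.5/5 = 8.3
  S = [[5.4667, 2.2],
 [2.2, 8.3]].

Step 3 — invert S. det(S) = 5.4667·8.3 - (2.2)² = 40.5333.
  S^{-1} = (1/det) · [[d, -b], [-b, a]] = [[0.2048, -0.0543],
 [-0.0543, 0.1349]].

Step 4 — quadratic form (x̄ - mu_0)^T · S^{-1} · (x̄ - mu_0):
  S^{-1} · (x̄ - mu_0) = (-0.0411, -0.0493),
  (x̄ - mu_0)^T · [...] = (-0.3333)·(-0.0411) + (-0.5)·(-0.0493) = 0.0384.

Step 5 — scale by n: T² = 6 · 0.0384 = 0.2303.

T² ≈ 0.2303


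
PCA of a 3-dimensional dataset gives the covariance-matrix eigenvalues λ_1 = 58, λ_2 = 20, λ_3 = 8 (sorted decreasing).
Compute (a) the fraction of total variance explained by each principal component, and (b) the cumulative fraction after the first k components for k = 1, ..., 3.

Step 1 — total variance = trace(Sigma) = Σ λ_i = 58 + 20 + 8 = 86.

Step 2 — fraction explained by component i = λ_i / Σ λ:
  PC1: 58/86 = 0.6744
  PC2: 20/86 = 0.2326
  PC3: 8/86 = 0.093

Step 3 — cumulative fraction after k components = (λ_1 + ... + λ_k) / Σ λ:
  k = 1: 58/86 = 0.6744
  k = 2: (58 + 20)/86 = 78/86 = 0.907
  k = 3: (58 + 20 + 8)/86 = 86/86 = 1

Summary (fraction, with percent):

explained: PC1 0.6744 (67.44%), PC2 0.2326 (23.26%), PC3 0.093 (9.3%);  cumulative: 0.6744, 0.907, 1


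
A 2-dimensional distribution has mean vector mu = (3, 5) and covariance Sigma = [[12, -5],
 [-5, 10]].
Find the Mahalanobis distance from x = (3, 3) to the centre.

Step 1 — centre the observation: (x - mu) = (0, -2).

Step 2 — invert Sigma. det(Sigma) = 12·10 - (-5)² = 95.
  Sigma^{-1} = (1/det) · [[d, -b], [-b, a]] = [[0.1053, 0.0526],
 [0.0526, 0.1263]].

Step 3 — form the quadratic (x - mu)^T · Sigma^{-1} · (x - mu):
  Sigma^{-1} · (x - mu) = (-0.1053, -0.2526).
  (x - mu)^T · [Sigma^{-1} · (x - mu)] = (0)·(-0.1053) + (-2)·(-0.2526) = 0.5053.

Step 4 — take square root: d = √(0.5053) ≈ 0.7108.

d(x, mu) = √(0.5053) ≈ 0.7108


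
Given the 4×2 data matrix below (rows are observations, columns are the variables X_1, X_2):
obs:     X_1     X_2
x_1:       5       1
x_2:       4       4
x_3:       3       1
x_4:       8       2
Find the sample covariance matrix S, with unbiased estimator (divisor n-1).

Step 1 — column means:
  mean(X_1) = (5 + 4 + 3 + 8) / 4 = 20/4 = 5
  mean(X_2) = (1 + 4 + 1 + 2) / 4 = 8/4 = 2

Step 2 — sample covariance S[i,j] = (1/(n-1)) · Σ_k (x_{k,i} - mean_i) · (x_{k,j} - mean_j), with n-1 = 3.
  S[X_1,X_1] = ((0)·(0) + (-1)·(-1) + (-2)·(-2) + (3)·(3)) / 3 = 14/3 = 4.6667
  S[X_1,X_2] = ((0)·(-1) + (-1)·(2) + (-2)·(-1) + (3)·(0)) / 3 = 0/3 = 0
  S[X_2,X_2] = ((-1)·(-1) + (2)·(2) + (-1)·(-1) + (0)·(0)) / 3 = 6/3 = 2

S is symmetric (S[j,i] = S[i,j]). Assembling:

S = [[4.6667, 0],
 [0, 2]]


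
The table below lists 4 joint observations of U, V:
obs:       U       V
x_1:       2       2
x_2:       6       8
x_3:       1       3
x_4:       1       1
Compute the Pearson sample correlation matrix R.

Step 1 — column means:
  mean(U) = (2 + 6 + 1 + 1) / 4 = 10/4 = 2.5
  mean(V) = (2 + 8 + 3 + 1) / 4 = 14/4 = 3.5

Step 2 — sample variances and covariances s[i,j] = (1/(n-1)) · Σ_k (x_{k,i} - mean_i) · (x_{k,j} - mean_j), with n-1 = 3:
  s[U,U] = ((-0.5)·(-0.5) + (3.5)·(3.5) + (-1.5)·(-1.5) + (-1.5)·(-1.5)) / 3 = 17/3 = 5.6667
  s[U,V] = ((-0.5)·(-1.5) + (3.5)·(4.5) + (-1.5)·(-0.5) + (-1.5)·(-2.5)) / 3 = 21/3 = 7
  s[V,V] = ((-1.5)·(-1.5) + (4.5)·(4.5) + (-0.5)·(-0.5) + (-2.5)·(-2.5)) / 3 = 29/3 = 9.6667
  Sample standard deviations s_i = √(s[i,i]):
  s(U) = √(5.6667) = 2.3805
  s(V) = √(9.6667) = 3.1091

Step 3 — r_{ij} = s_{ij} / (s_i · s_j):
  r[U,U] = 1 (diagonal).
  r[U,V] = 7 / (2.3805 · 3.1091) = 7 / 7.4012 = 0.9458
  r[V,V] = 1 (diagonal).

R is symmetric with unit diagonal. Assembling:

R = [[1, 0.9458],
 [0.9458, 1]]


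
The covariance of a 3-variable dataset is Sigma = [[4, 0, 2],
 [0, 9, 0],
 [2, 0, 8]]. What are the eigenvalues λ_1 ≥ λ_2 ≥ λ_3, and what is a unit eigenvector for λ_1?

Step 1 — characteristic polynomial p(λ) = det(λI - Sigma) = λ³ - tr·λ² + c_1·λ - det, where tr = trace, c_1 = sum of the principal 2×2 minors, det = det(Sigma):
  tr = 4 + 9 + 8 = 21,
  c_1 = (4·9 - (0)²) + (4·8 - (2)²) + (9·8 - (0)²) = 36 + 28 + 72 = 136,
  det = 4·(9·8 - (0)²) - (0)·((0)·8 - (0)·(2)) + (2)·((0)·(0) - 9·(2)) = 4·(72) - (0)·(0) + (2)·(-18) = 252.
  So p(λ) = λ³ - 21λ² + 136λ - 252.
Step 2 — look for an integer root (rational root theorem: any rational root is an integer divisor of 252). Testing λ = 9:
  p(9) = 729 - 1701 + 1224 - 252 = 0  ✓
  Dividing out (λ - 9): p(λ) = (λ - 9)(λ² - 12λ + 28).
Step 3 — remaining eigenvalues from the quadratic λ² - 12λ + 28 = 0:
  Δ = 12² - 4·28 = 144 - 112 = 32,  λ = (12 ± √32)/2 = (12 ± 5.6569)/2 ≈ 8.8284 or 3.1716.
  Sorted: λ_1 = 9,  λ_2 = 8.8284,  λ_3 = 3.1716  (check: sum = 21 = tr ✓).

Step 4 — unit eigenvector for λ_1 = 9: v spans the null space of (Sigma - λ_1 I), whose rows are
  r_1 = (-5, 0, 2),  r_2 = (0, 0, 0),  r_3 = (2, 0, -1).
  v is orthogonal to every row, so take v ∝ r_1 × r_3 = ((0)·(-1) - (2)·(0), (2)·(2) - (-5)·(-1), (-5)·(0) - (0)·(2)) = (0, -1, 0).
  Rescale (multiply by -1 so the first nonzero entry is positive): u = (0, 1, 0).
  ||u|| = √((0)² + (1)² + (0)²) = √(1) = 1,  v_1 = u/||u|| ≈ (0, 1, 0) (||v_1|| = 1).

λ_1 = 9,  λ_2 = 8.8284,  λ_3 = 3.1716;  v_1 ≈ (0, 1, 0)


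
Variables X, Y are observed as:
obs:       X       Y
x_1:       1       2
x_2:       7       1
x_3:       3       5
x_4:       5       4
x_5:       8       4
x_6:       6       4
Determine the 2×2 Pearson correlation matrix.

Step 1 — column means:
  mean(X) = (1 + 7 + 3 + 5 + 8 + 6) / 6 = 30/6 = 5
  mean(Y) = (2 + 1 + 5 + 4 + 4 + 4) / 6 = 20/6 = 3.3333

Step 2 — sample variances and covariances s[i,j] = (1/(n-1)) · Σ_k (x_{k,i} - mean_i) · (x_{k,j} - mean_j), with n-1 = 5:
  s[X,X] = ((-4)·(-4) + (2)·(2) + (-2)·(-2) + (0)·(0) + (3)·(3) + (1)·(1)) / 5 = 34/5 = 6.8
  s[X,Y] = ((-4)·(-1.3333) + (2)·(-2.3333) + (-2)·(1.6667) + (0)·(0.6667) + (3)·(0.6667) + (1)·(0.6667)) / 5 = 0/5 = 0
  s[Y,Y] = ((-1.3333)·(-1.3333) + (-2.3333)·(-2.3333) + (1.6667)·(1.6667) + (0.6667)·(0.6667) + (0.6667)·(0.6667) + (0.6667)·(0.6667)) / 5 = 11.3333/5 = 2.2667
  Sample standard deviations s_i = √(s[i,i]):
  s(X) = √(6.8) = 2.6077
  s(Y) = √(2.2667) = 1.5055

Step 3 — r_{ij} = s_{ij} / (s_i · s_j):
  r[X,X] = 1 (diagonal).
  r[X,Y] = 0 / (2.6077 · 1.5055) = 0 / 3.926 = 0
  r[Y,Y] = 1 (diagonal).

R is symmetric with unit diagonal. Assembling:

R = [[1, 0],
 [0, 1]]


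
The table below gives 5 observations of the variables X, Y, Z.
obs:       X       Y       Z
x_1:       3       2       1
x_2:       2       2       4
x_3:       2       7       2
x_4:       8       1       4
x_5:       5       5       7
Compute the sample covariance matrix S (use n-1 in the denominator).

Step 1 — column means:
  mean(X) = (3 + 2 + 2 + 8 + 5) / 5 = 20/5 = 4
  mean(Y) = (2 + 2 + 7 + 1 + 5) / 5 = 17/5 = 3.4
  mean(Z) = (1 + 4 + 2 + 4 + 7) / 5 = 18/5 = 3.6

Step 2 — sample covariance S[i,j] = (1/(n-1)) · Σ_k (x_{k,i} - mean_i) · (x_{k,j} - mean_j), with n-1 = 4.
  S[X,X] = ((-1)·(-1) + (-2)·(-2) + (-2)·(-2) + (4)·(4) + (1)·(1)) / 4 = 26/4 = 6.5
  S[X,Y] = ((-1)·(-1.4) + (-2)·(-1.4) + (-2)·(3.6) + (4)·(-2.4) + (1)·(1.6)) / 4 = -11/4 = -2.75
  S[X,Z] = ((-1)·(-2.6) + (-2)·(0.4) + (-2)·(-1.6) + (4)·(0.4) + (1)·(3.4)) / 4 = 10/4 = 2.5
  S[Y,Y] = ((-1.4)·(-1.4) + (-1.4)·(-1.4) + (3.6)·(3.6) + (-2.4)·(-2.4) + (1.6)·(1.6)) / 4 = 25.2/4 = 6.3
  S[Y,Z] = ((-1.4)·(-2.6) + (-1.4)·(0.4) + (3.6)·(-1.6) + (-2.4)·(0.4) + (1.6)·(3.4)) / 4 = 1.8/4 = 0.45
  S[Z,Z] = ((-2.6)·(-2.6) + (0.4)·(0.4) + (-1.6)·(-1.6) + (0.4)·(0.4) + (3.4)·(3.4)) / 4 = 21.2/4 = 5.3

S is symmetric (S[j,i] = S[i,j]). Assembling:

S = [[6.5, -2.75, 2.5],
 [-2.75, 6.3, 0.45],
 [2.5, 0.45, 5.3]]


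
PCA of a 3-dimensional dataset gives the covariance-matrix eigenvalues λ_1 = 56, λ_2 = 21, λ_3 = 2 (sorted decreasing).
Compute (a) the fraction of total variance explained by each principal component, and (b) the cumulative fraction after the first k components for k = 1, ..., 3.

Step 1 — total variance = trace(Sigma) = Σ λ_i = 56 + 21 + 2 = 79.

Step 2 — fraction explained by component i = λ_i / Σ λ:
  PC1: 56/79 = 0.7089
  PC2: 21/79 = 0.2658
  PC3: 2/79 = 0.0253

Step 3 — cumulative fraction after k components = (λ_1 + ... + λ_k) / Σ λ:
  k = 1: 56/79 = 0.7089
  k = 2: (56 + 21)/79 = 77/79 = 0.9747
  k = 3: (56 + 21 + 2)/79 = 79/79 = 1

Summary (fraction, with percent):

explained: PC1 0.7089 (70.89%), PC2 0.2658 (26.58%), PC3 0.0253 (2.53%);  cumulative: 0.7089, 0.9747, 1


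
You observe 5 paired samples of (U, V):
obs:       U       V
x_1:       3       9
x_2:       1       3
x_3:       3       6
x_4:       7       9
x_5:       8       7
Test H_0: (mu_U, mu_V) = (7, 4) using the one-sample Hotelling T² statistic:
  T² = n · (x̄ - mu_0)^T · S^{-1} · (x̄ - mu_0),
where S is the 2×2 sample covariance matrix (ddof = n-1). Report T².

Step 1 — sample mean vector:
  mean(U) = (3 + 1 + 3 + 7 + 8) / 5 = 22/5 = 4.4
  mean(V) = (9 + 3 + 6 + 9 + 7) / 5 = 34/5 = 6.8
  x̄ = (4.4, 6.8),  deviation x̄ - mu_0 = (4.4, 6.8) - (7, 4) = (-2.6, 2.8).

Step 2 — sample covariance matrix, S[i,j] = (1/(n-1)) · Σ_k (x_{k,i} - mean_i) · (x_{k,j} - mean_j), divisor n-1 = 4:
  S[U,U] = ((-1.4)·(-1.4) + (-3.4)·(-3.4) + (-1.4)·(-1.4) + (2.6)·(2.6) + (3.6)·(3.6)) / 4 = 35.2/4 = 8.8
  S[U,V] = ((-1.4)·(2.2) + (-3.4)·(-3.8) + (-1.4)·(-0.8) + (2.6)·(2.2) + (3.6)·(0.2)) / 4 = 17.4/4 = 4.35
  S[V,V] = ((2.2)·(2.2) + (-3.8)·(-3.8) + (-0.8)·(-0.8) + (2.2)·(2.2) + (0.2)·(0.2)) / 4 = 24.8/4 = 6.2
  S = [[8.8, 4.35],
 [4.35, 6.2]].

Step 3 — invert S. det(S) = 8.8·6.2 - (4.35)² = 35.6375.
  S^{-1} = (1/det) · [[d, -b], [-b, a]] = [[0.174, -0.1221],
 [-0.1221, 0.2469]].

Step 4 — quadratic form (x̄ - mu_0)^T · S^{-1} · (x̄ - mu_0):
  S^{-1} · (x̄ - mu_0) = (-0.7941, 1.0088),
  (x̄ - mu_0)^T · [...] = (-2.6)·(-0.7941) + (2.8)·(1.0088) = 4.8892.

Step 5 — scale by n: T² = 5 · 4.8892 = 24.4462.

T² ≈ 24.4462


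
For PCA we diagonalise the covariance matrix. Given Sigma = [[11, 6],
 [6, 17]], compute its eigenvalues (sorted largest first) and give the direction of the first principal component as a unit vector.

Step 1 — characteristic polynomial of 2×2 Sigma:
  det(Sigma - λI) = λ² - trace · λ + det = 0.
  trace = 11 + 17 = 28, det = 11·17 - (6)² = 151.
Step 2 — discriminant:
  Δ = trace² - 4·det = 784 - 604 = 180.
Step 3 — eigenvalues:
  λ = (trace ± √Δ)/2 = (28 ± 13.4164)/2,
  λ_1 = 20.7082,  λ_2 = 7.2918.

Step 4 — unit eigenvector for λ_1: solve (Sigma - λ_1 I)v = 0. First row:
  (11 - 20.7082)·v_x + (6)·v_y = 0, i.e. (-9.7082)·v_x + (6)·v_y = 0,
  so v ∝ (b, λ_1 - a) = (6, 9.7082) = u.
  ||u|| = √((6)² + (9.7082)²) = √(130.2492) ≈ 11.4127,
  v_1 = u/||u|| ≈ (0.5257, 0.8507) (||v_1|| = 1).

λ_1 = 20.7082,  λ_2 = 7.2918;  v_1 ≈ (0.5257, 0.8507)


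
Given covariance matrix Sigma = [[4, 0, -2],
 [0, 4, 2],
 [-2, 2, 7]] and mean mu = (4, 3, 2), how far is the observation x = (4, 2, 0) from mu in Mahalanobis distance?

Step 1 — centre the observation: (x - mu) = (0, -1, -2).

Step 2 — invert Sigma (cofactor / det for 3×3, or solve directly):
  Sigma^{-1} = [[0.3, -0.05, 0.1],
 [-0.05, 0.3, -0.1],
 [0.1, -0.1, 0.2]].

Step 3 — form the quadratic (x - mu)^T · Sigma^{-1} · (x - mu):
  Sigma^{-1} · (x - mu) = (-0.15, -0.1, -0.3).
  (x - mu)^T · [Sigma^{-1} · (x - mu)] = (0)·(-0.15) + (-1)·(-0.1) + (-2)·(-0.3) = 0.7.

Step 4 — take square root: d = √(0.7) ≈ 0.8367.

d(x, mu) = √(0.7) ≈ 0.8367
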